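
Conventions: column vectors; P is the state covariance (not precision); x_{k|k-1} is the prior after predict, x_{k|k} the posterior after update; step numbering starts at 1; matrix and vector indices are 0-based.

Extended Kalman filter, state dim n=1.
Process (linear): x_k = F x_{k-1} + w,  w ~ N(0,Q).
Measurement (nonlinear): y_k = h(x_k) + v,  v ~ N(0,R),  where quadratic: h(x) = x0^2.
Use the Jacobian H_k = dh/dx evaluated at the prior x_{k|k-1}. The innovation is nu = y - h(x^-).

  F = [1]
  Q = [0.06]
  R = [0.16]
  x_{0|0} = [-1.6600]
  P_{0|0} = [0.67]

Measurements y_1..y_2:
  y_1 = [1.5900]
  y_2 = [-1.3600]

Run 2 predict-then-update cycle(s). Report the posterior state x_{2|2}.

x_post = [-0.4199]

step 1: x^-=[-1.6600]  P^-=[0.7300]  H_jac=[-3.3200]  S=[8.2064]  K=[-0.2953]  nu=[-1.1656]  x^+=[-1.3158]  P^+=[0.0142]
step 2: x^-=[-1.3158]  P^-=[0.0742]  H_jac=[-2.6315]  S=[0.6741]  K=[-0.2898]  nu=[-3.0912]  x^+=[-0.4199]  P^+=[0.0176]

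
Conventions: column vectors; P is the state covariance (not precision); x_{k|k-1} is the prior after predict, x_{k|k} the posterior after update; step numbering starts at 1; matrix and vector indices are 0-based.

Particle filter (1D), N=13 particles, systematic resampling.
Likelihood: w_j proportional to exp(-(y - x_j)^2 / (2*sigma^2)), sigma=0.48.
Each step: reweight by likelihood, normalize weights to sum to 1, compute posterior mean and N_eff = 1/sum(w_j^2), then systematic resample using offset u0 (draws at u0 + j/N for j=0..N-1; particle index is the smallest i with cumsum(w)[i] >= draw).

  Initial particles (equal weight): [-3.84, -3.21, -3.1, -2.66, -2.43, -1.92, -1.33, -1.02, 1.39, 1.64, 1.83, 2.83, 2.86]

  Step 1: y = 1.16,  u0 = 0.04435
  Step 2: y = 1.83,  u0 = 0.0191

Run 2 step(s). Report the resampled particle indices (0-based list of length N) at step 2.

step 1: w=[0.0000, 0.0000, 0.0000, 0.0000, 0.0000, 0.0000, 0.0000, 0.0000, 0.4743, 0.3226, 0.2008, 0.0013, 0.0010]  mean=1.5623  Neff=2.7074  idx=[8, 8, 8, 8, 8, 8, 9, 9, 9, 9, 10, 10, 10]
step 2: w=[0.0617, 0.0617, 0.0617, 0.0617, 0.0617, 0.0617, 0.0869, 0.0869, 0.0869, 0.0869, 0.0940, 0.0940, 0.0940]  mean=1.6010  Neff=12.5664  idx=[0, 1, 2, 4, 5, 6, 7, 8, 9, 9, 10, 11, 12]

resampled_idx = [0, 1, 2, 4, 5, 6, 7, 8, 9, 9, 10, 11, 12]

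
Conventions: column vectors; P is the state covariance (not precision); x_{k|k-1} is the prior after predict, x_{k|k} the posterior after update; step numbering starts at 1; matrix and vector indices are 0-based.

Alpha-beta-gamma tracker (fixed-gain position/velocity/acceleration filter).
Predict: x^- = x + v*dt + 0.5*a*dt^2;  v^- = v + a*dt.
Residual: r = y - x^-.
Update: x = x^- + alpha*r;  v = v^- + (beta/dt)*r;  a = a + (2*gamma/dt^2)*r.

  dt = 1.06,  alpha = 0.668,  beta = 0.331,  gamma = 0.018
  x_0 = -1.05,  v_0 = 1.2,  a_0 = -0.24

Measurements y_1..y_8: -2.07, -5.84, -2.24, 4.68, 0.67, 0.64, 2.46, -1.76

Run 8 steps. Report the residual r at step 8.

resid = -4.0979

step 1: x_pred=0.0872  r=-2.1572  x^+=-1.3538  v^+=0.2720  a^+=-0.3091
step 2: x_pred=-1.2392  r=-4.6008  x^+=-4.3125  v^+=-1.4923  a^+=-0.4565
step 3: x_pred=-6.1509  r=3.9109  x^+=-3.5384  v^+=-0.7550  a^+=-0.3312
step 4: x_pred=-4.5248  r=9.2048  x^+=1.6240  v^+=1.7682  a^+=-0.0363
step 5: x_pred=3.4779  r=-2.8079  x^+=1.6022  v^+=0.8529  a^+=-0.1263
step 6: x_pred=2.4354  r=-1.7954  x^+=1.2361  v^+=0.1584  a^+=-0.1838
step 7: x_pred=1.3008  r=1.1592  x^+=2.0751  v^+=0.3256  a^+=-0.1466
step 8: x_pred=2.3379  r=-4.0979  x^+=-0.3995  v^+=-1.1095  a^+=-0.2779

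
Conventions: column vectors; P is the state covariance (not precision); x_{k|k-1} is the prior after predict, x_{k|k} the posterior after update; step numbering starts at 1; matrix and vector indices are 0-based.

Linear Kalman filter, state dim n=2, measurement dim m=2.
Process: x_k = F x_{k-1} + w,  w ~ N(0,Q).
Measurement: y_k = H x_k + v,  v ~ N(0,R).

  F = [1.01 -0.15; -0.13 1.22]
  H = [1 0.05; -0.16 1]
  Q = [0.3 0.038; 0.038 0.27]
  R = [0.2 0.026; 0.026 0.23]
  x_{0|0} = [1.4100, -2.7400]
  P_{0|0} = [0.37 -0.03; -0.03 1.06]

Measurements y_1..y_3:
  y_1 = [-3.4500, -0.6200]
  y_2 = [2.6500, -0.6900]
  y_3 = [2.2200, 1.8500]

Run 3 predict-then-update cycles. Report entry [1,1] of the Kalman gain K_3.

K[1,1] = 0.6822

step 1: x^-=[1.8351, -3.5261]  P^-=[0.7104 -0.2421; -0.2421 1.8635]  S=[0.8908 -0.2347; -0.2347 2.1891]  K=[0.7626 -0.0808; 0.0635 0.8757]  nu=[-5.1088, 3.1997]  x^+=[-2.3192, -1.0484]  P^+=[0.1492 0.0251; 0.0251 0.2071]
step 2: x^-=[-2.1851, -0.9775]  P^-=[0.4492 0.0120; 0.0120 0.5728]  S=[0.6518 -0.0054; -0.0054 0.8105]  K=[0.6895 -0.0694; 0.0681 0.7048]  nu=[4.8840, -0.0621]  x^+=[1.1866, -0.6887]  P^+=[0.1349 0.0236; 0.0236 0.1677]
step 3: x^-=[1.3018, -0.9945]  P^-=[0.4343 0.0191; 0.0191 0.5143]  S=[0.6375 0.0012; 0.0012 0.7493]  K=[0.6829 -0.0683; 0.0690 0.6822]  nu=[0.9679, 3.0528]  x^+=[1.7542, 1.1549]  P^+=[0.1336 0.0234; 0.0234 0.1624]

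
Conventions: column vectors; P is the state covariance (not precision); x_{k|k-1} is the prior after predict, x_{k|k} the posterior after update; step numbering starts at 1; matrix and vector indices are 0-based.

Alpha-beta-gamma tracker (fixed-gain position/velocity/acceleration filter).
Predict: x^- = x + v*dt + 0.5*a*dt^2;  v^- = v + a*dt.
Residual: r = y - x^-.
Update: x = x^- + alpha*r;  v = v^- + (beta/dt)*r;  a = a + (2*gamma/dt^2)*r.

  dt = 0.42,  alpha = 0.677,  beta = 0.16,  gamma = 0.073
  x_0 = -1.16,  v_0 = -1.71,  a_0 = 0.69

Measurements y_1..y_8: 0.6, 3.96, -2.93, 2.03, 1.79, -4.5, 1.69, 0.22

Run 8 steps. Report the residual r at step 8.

step 1: x_pred=-1.8173  r=2.4173  x^+=-0.1808  v^+=-0.4993  a^+=2.6907
step 2: x_pred=-0.1532  r=4.1132  x^+=2.6314  v^+=2.1977  a^+=6.0951
step 3: x_pred=4.0921  r=-7.0221  x^+=-0.6619  v^+=2.0826  a^+=0.2832
step 4: x_pred=0.2378  r=1.7922  x^+=1.4511  v^+=2.8843  a^+=1.7665
step 5: x_pred=2.8183  r=-1.0283  x^+=2.1221  v^+=3.2345  a^+=0.9154
step 6: x_pred=3.5614  r=-8.0614  x^+=-1.8962  v^+=0.5479  a^+=-5.7567
step 7: x_pred=-2.1738  r=3.8638  x^+=0.4420  v^+=-0.3980  a^+=-2.5588
step 8: x_pred=0.0492  r=0.1708  x^+=0.1648  v^+=-1.4076  a^+=-2.4174

resid = 0.1708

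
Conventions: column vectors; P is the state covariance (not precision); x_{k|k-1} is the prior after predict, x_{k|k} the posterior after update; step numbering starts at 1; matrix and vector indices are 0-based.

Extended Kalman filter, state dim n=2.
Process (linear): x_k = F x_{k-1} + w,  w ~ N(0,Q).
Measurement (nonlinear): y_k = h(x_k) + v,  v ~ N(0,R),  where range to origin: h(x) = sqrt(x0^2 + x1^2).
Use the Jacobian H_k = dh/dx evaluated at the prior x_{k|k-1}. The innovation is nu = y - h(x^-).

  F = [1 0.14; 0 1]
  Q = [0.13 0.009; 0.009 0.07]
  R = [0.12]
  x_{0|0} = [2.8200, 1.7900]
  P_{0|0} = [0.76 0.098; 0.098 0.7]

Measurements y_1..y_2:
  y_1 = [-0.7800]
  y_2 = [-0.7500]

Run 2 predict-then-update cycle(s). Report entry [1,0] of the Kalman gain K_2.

K[1,0] = -0.7113

step 1: x^-=[3.0706, 1.7900]  P^-=[0.9312 0.2050; 0.2050 0.7700]  H_jac=[0.8639 0.5036]  S=[1.1887]  K=[0.7636; 0.4752]  nu=[-4.3342]  x^+=[-0.2391, -0.2698]  P^+=[0.2380 -0.2264; -0.2264 0.5015]
step 2: x^-=[-0.2769, -0.2698]  P^-=[0.3145 -0.1471; -0.1471 0.5715]  H_jac=[-0.7163 -0.6978]  S=[0.4126]  K=[-0.2971; -0.7113]  nu=[-1.1366]  x^+=[0.0607, 0.5387]  P^+=[0.2781 -0.2343; -0.2343 0.3628]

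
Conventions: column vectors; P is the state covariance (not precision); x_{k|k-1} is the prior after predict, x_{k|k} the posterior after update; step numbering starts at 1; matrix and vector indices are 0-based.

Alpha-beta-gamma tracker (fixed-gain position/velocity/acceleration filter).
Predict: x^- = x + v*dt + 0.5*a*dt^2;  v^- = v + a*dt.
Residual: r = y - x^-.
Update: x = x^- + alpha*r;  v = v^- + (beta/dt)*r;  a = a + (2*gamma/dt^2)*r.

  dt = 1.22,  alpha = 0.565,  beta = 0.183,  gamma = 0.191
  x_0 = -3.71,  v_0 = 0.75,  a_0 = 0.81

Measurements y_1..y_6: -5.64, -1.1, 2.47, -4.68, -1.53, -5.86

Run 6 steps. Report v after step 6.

v_post = -3.2483

step 1: x_pred=-2.1922  r=-3.4478  x^+=-4.1402  v^+=1.2210  a^+=-0.0749
step 2: x_pred=-2.7063  r=1.6063  x^+=-1.7987  v^+=1.3706  a^+=0.3374
step 3: x_pred=0.1245  r=2.3455  x^+=1.4497  v^+=2.1340  a^+=0.9393
step 4: x_pred=4.7523  r=-9.4323  x^+=-0.5770  v^+=1.8652  a^+=-1.4815
step 5: x_pred=0.5961  r=-2.1261  x^+=-0.6052  v^+=-0.2611  a^+=-2.0271
step 6: x_pred=-2.4323  r=-3.4277  x^+=-4.3689  v^+=-3.2483  a^+=-2.9069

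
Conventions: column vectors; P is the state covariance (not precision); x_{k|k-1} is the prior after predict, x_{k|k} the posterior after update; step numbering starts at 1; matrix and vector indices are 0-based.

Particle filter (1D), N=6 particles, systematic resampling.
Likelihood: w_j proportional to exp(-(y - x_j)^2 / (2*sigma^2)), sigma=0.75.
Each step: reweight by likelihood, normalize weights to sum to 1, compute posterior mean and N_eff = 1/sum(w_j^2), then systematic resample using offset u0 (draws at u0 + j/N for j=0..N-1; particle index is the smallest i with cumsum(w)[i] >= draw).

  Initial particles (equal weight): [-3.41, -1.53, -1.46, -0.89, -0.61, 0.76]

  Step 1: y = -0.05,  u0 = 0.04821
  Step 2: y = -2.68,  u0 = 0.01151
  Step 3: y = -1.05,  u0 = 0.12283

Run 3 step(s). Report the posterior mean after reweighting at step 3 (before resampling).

post_mean = -1.2900

step 1: w=[0.0000, 0.0660, 0.0790, 0.2470, 0.3499, 0.2581]  mean=-0.4535  Neff=3.8365  idx=[1, 3, 3, 4, 4, 5]
step 2: w=[0.6582, 0.1236, 0.1236, 0.0473, 0.0473, 0.0001]  mean=-1.2847  Neff=2.1357  idx=[0, 0, 0, 0, 1, 2]
step 3: w=[0.1563, 0.1563, 0.1563, 0.1563, 0.1875, 0.1875]  mean=-1.2900  Neff=5.9536  idx=[0, 1, 2, 3, 4, 5]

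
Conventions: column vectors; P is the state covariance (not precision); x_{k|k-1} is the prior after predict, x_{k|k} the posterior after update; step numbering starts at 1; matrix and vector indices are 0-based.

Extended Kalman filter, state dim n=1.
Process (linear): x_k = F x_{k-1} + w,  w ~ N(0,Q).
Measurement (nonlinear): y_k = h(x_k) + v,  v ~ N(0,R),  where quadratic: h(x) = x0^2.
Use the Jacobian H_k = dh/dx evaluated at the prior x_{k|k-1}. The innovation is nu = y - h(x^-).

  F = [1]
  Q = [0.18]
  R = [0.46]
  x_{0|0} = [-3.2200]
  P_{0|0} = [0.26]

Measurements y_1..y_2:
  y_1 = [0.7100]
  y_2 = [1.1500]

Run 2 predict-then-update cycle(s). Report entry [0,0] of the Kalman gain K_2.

K[0,0] = -0.2381

step 1: x^-=[-3.2200]  P^-=[0.4400]  H_jac=[-6.4400]  S=[18.7084]  K=[-0.1515]  nu=[-9.6584]  x^+=[-1.7571]  P^+=[0.0108]
step 2: x^-=[-1.7571]  P^-=[0.1908]  H_jac=[-3.5142]  S=[2.8166]  K=[-0.2381]  nu=[-1.9375]  x^+=[-1.2958]  P^+=[0.0312]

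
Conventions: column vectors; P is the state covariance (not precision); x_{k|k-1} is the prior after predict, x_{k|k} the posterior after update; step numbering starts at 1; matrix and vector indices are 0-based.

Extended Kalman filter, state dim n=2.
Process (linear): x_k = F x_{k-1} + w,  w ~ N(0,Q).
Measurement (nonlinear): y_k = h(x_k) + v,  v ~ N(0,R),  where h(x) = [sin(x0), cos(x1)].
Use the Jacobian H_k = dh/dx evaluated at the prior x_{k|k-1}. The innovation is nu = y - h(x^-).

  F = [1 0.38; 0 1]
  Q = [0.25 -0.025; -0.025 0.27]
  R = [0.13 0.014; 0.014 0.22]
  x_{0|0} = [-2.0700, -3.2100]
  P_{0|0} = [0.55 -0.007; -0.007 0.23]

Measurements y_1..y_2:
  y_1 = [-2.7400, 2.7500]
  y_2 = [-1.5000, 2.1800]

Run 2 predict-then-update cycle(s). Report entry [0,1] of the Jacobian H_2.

step 1: x^-=[-3.2898, -3.2100]  P^-=[0.8279 0.0554; 0.0554 0.5000]  H_jac=[-0.9890 0.0000; 0.0000 -0.0684]  S=[0.9398 0.0177; 0.0177 0.2223]  K=[-0.8722 0.0526; -0.0555 -0.1493]  nu=[-2.8877, 3.7477]  x^+=[-0.5741, -3.6093]  P^+=[0.1139 0.0094; 0.0094 0.4919]
step 2: x^-=[-1.9456, -3.6093]  P^-=[0.4421 0.1713; 0.1713 0.7619]  H_jac=[-0.3661 0.0000; 0.0000 -0.4508]  S=[0.1892 0.0423; 0.0423 0.3748]  K=[-0.8300 -0.1124; -0.1300 -0.9016]  nu=[-0.5694, 3.0726]  x^+=[-1.8184, -6.3056]  P^+=[0.2991 0.0806; 0.0806 0.4440]

H_jac[0,1] = 0.0000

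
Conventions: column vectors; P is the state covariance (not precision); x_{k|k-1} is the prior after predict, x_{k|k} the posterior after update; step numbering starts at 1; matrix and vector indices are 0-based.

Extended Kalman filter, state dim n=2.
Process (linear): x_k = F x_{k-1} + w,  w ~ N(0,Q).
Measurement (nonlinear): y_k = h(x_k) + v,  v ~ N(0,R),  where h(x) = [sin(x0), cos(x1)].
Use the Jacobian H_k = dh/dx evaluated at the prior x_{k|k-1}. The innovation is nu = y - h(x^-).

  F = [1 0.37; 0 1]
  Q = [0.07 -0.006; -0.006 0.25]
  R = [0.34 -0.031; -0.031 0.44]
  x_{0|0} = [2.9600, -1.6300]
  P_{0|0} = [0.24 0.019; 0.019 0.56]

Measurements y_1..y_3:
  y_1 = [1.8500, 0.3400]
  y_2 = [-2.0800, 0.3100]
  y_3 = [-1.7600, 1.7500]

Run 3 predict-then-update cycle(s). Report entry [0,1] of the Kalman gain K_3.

step 1: x^-=[2.3569, -1.6300]  P^-=[0.4007 0.2202; 0.2202 0.8100]  H_jac=[-0.7076 0.0000; 0.0000 0.9982]  S=[0.5406 -0.1865; -0.1865 1.2472]  K=[-0.4889 0.1031; -0.0680 0.6382]  nu=[1.1434, 0.3992]  x^+=[1.8391, -1.4530]  P^+=[0.2394 0.0606; 0.0606 0.2834]
step 2: x^-=[1.3014, -1.4530]  P^-=[0.3931 0.1595; 0.1595 0.5334]  H_jac=[0.2661 0.0000; 0.0000 0.9931]  S=[0.3678 0.0111; 0.0111 0.9660]  K=[0.2795 0.1607; 0.0988 0.5472]  nu=[-3.0439, 0.1925]  x^+=[0.4816, -1.6484]  P^+=[0.3384 0.0625; 0.0625 0.2394]
step 3: x^-=[-0.1283, -1.6484]  P^-=[0.4874 0.1451; 0.1451 0.4894]  H_jac=[0.9918 0.0000; 0.0000 0.9970]  S=[0.8194 0.1124; 0.1124 0.9264]  K=[0.5781 0.0859; 0.1051 0.5139]  nu=[-1.6320, 1.8276]  x^+=[-0.9148, -0.8807]  P^+=[0.1955 0.0200; 0.0200 0.2235]

K[0,1] = 0.0859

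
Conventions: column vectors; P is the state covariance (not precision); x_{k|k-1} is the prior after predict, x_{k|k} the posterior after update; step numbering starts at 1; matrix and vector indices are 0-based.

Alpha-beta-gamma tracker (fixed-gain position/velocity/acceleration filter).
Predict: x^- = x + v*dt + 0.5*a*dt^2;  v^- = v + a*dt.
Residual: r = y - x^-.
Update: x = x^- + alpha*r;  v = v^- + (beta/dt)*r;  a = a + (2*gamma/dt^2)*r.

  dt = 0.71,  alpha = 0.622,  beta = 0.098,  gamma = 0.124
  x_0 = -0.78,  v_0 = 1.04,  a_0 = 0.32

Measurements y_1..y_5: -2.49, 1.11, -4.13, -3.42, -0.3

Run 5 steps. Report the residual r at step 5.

step 1: x_pred=0.0391  r=-2.5291  x^+=-1.5340  v^+=0.9181  a^+=-0.9242
step 2: x_pred=-1.1151  r=2.2251  x^+=0.2689  v^+=0.5691  a^+=0.1705
step 3: x_pred=0.7159  r=-4.8459  x^+=-2.2982  v^+=0.0212  a^+=-2.2136
step 4: x_pred=-2.8411  r=-0.5789  x^+=-3.2012  v^+=-1.6303  a^+=-2.4984
step 5: x_pred=-4.9884  r=4.6884  x^+=-2.0722  v^+=-2.7570  a^+=-0.1918

resid = 4.6884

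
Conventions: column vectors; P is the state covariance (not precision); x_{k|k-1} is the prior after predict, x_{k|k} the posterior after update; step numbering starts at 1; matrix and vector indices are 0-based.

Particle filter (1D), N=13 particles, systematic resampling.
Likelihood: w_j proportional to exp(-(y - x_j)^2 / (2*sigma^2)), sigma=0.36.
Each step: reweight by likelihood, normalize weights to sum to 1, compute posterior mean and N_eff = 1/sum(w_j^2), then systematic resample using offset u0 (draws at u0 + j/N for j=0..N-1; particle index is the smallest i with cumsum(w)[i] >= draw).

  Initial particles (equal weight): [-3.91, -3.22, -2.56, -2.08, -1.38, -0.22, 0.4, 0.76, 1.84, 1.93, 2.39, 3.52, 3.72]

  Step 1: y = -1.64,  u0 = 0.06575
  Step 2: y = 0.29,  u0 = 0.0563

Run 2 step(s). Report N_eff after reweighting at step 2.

N_eff = 8.0002

step 1: w=[0.0000, 0.0001, 0.0298, 0.3693, 0.6005, 0.0003, 0.0000, 0.0000, 0.0000, 0.0000, 0.0000, 0.0000, 0.0000]  mean=-1.6734  Neff=2.0083  idx=[3, 3, 3, 3, 3, 4, 4, 4, 4, 4, 4, 4, 4]
step 2: w=[0.0000, 0.0000, 0.0000, 0.0000, 0.0000, 0.1250, 0.1250, 0.1250, 0.1250, 0.1250, 0.1250, 0.1250, 0.1250]  mean=-1.3800  Neff=8.0002  idx=[5, 6, 6, 7, 7, 8, 9, 9, 10, 10, 11, 12, 12]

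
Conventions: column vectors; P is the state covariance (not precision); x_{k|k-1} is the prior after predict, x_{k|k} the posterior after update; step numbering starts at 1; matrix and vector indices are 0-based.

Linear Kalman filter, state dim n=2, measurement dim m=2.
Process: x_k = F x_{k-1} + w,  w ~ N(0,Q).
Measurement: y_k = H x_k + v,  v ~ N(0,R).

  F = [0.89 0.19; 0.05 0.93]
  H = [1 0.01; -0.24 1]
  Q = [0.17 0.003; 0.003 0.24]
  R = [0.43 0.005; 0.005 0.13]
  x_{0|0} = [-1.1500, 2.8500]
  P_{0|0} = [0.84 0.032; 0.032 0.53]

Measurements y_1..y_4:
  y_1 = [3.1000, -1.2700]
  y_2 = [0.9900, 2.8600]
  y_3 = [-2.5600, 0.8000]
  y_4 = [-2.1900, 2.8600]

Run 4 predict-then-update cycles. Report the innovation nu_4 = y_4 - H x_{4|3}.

innov = [-2.1461, 1.8911]

step 1: x^-=[-0.4820, 2.5930]  P^-=[0.8653 0.1608; 0.1608 0.7035]  S=[1.2986 -0.0352; -0.0352 0.8061]  K=[0.6668 -0.0290; 0.1518 0.8314]  nu=[3.5561, -3.9787]  x^+=[2.0046, -0.1751]  P^+=[0.2859 0.0682; 0.0682 0.1252]
step 2: x^-=[1.7508, -0.0626]  P^-=[0.4240 0.0949; 0.0949 0.3553]  S=[0.8560 0.0015; 0.0015 0.4642]  K=[0.4965 -0.0163; 0.1138 0.7161]  nu=[-0.7602, 3.3428]  x^+=[1.3188, 2.2445]  P^+=[0.2129 0.0515; 0.0515 0.1060]
step 3: x^-=[1.6002, 2.1533]  P^-=[0.3599 0.0743; 0.0743 0.3370]  S=[0.7914 -0.0039; -0.0039 0.4521]  K=[0.4556 -0.0228; 0.1016 0.7069]  nu=[-4.1817, -0.9693]  x^+=[-0.2828, 1.0433]  P^+=[0.1953 0.0462; 0.0462 0.1035]
step 4: x^-=[-0.0534, 0.9561]  P^-=[0.3441 0.0686; 0.0686 0.3343]  S=[0.7755 -0.0058; -0.0058 0.4512]  K=[0.4444 -0.0252; 0.0981 0.7057]  nu=[-2.1461, 1.8911]  x^+=[-1.0548, 2.0802]  P^+=[0.1905 0.0447; 0.0447 0.1030]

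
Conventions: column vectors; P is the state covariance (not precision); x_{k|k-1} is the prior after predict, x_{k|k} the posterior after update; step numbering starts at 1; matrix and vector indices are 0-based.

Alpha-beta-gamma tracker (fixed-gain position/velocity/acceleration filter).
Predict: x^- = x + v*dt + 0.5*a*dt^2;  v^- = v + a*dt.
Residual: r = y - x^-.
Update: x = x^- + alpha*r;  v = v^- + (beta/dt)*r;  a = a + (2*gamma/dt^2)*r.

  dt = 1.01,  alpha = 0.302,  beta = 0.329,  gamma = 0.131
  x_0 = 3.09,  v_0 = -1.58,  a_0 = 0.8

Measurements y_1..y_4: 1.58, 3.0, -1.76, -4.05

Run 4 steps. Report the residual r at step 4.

resid = -5.5577

step 1: x_pred=1.9022  r=-0.3222  x^+=1.8049  v^+=-0.8770  a^+=0.7172
step 2: x_pred=1.2850  r=1.7150  x^+=1.8029  v^+=0.4061  a^+=1.1577
step 3: x_pred=2.8036  r=-4.5636  x^+=1.4254  v^+=0.0888  a^+=-0.0144
step 4: x_pred=1.5077  r=-5.5577  x^+=-0.1707  v^+=-1.7361  a^+=-1.4418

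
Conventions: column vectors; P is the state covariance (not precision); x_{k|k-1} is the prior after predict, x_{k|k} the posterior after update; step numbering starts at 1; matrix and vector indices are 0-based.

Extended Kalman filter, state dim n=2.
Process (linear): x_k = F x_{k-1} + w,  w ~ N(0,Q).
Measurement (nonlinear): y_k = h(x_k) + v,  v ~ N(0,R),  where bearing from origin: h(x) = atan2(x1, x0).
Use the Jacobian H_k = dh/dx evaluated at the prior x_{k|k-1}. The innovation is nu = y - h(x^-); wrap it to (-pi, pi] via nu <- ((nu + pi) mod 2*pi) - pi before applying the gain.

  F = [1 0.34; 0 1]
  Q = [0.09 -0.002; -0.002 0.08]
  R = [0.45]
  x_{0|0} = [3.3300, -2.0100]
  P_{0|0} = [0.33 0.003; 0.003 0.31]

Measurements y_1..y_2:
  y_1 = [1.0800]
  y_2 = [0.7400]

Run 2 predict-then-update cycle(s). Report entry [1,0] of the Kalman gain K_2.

step 1: x^-=[2.6466, -2.0100]  P^-=[0.4579 0.1064; 0.1064 0.3900]  H_jac=[0.1820 0.2396]  S=[0.4968]  K=[0.2190; 0.2271]  nu=[1.7295]  x^+=[3.0254, -1.6173]  P^+=[0.4340 0.0817; 0.0817 0.3644]
step 2: x^-=[2.4756, -1.6173]  P^-=[0.6217 0.2036; 0.2036 0.4444]  H_jac=[0.1850 0.2831]  S=[0.5282]  K=[0.3268; 0.3095]  nu=[1.3187]  x^+=[2.9065, -1.2092]  P^+=[0.5653 0.1502; 0.1502 0.3938]

K[1,0] = 0.3095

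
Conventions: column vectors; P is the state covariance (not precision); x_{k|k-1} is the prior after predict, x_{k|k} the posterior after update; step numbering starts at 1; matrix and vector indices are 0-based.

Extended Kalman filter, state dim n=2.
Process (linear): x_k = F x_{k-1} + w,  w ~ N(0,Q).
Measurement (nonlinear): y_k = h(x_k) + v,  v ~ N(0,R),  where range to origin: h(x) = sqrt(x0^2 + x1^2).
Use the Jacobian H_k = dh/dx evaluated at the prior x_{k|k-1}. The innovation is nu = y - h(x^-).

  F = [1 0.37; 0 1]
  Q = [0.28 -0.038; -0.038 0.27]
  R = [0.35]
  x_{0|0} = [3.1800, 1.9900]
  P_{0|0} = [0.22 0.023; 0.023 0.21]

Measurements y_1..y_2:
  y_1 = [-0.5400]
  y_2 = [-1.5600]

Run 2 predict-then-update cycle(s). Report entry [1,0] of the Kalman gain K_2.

K[1,0] = 0.2888

step 1: x^-=[3.9163, 1.9900]  P^-=[0.5458 0.0627; 0.0627 0.4800]  H_jac=[0.8915 0.4530]  S=[0.9329]  K=[0.5520; 0.2930]  nu=[-4.9329]  x^+=[1.1934, 0.5447]  P^+=[0.2615 -0.0882; -0.0882 0.3999]
step 2: x^-=[1.3949, 0.5447]  P^-=[0.5310 0.0218; 0.0218 0.6699]  H_jac=[0.9315 0.3637]  S=[0.9142]  K=[0.5498; 0.2888]  nu=[-3.0575]  x^+=[-0.2860, -0.3382]  P^+=[0.2547 -0.1233; -0.1233 0.5937]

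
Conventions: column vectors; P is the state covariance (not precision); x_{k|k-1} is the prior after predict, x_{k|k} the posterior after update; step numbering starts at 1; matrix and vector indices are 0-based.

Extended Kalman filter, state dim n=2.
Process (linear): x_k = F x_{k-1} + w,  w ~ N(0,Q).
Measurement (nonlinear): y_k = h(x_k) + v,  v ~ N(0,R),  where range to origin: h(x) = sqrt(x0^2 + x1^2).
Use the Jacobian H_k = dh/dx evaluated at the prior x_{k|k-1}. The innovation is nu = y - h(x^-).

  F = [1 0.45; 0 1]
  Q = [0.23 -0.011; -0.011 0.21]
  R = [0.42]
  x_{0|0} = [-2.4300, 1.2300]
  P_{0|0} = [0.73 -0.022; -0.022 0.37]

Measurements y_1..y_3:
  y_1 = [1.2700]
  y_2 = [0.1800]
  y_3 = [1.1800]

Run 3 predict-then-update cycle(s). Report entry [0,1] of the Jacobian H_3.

H_jac[0,1] = 0.9641

step 1: x^-=[-1.8765, 1.2300]  P^-=[1.0151 0.1335; 0.1335 0.5800]  H_jac=[-0.8363 0.5482]  S=[1.1819]  K=[-0.6564; 0.1745]  nu=[-0.9737]  x^+=[-1.2374, 1.0600]  P^+=[0.5059 0.2689; 0.2689 0.5440]
step 2: x^-=[-0.7604, 1.0600]  P^-=[1.0881 0.5027; 0.5027 0.7540]  H_jac=[-0.5829 0.8126]  S=[0.8113]  K=[-0.2782; 0.3940]  nu=[-1.1245]  x^+=[-0.4475, 0.6170]  P^+=[1.0253 0.5916; 0.5916 0.6280]
step 3: x^-=[-0.1699, 0.6170]  P^-=[1.9149 0.8633; 0.8633 0.8380]  H_jac=[-0.2655 0.9641]  S=[0.8920]  K=[0.3631; 0.6488]  nu=[0.5401]  x^+=[0.0262, 0.9674]  P^+=[1.7973 0.6531; 0.6531 0.4625]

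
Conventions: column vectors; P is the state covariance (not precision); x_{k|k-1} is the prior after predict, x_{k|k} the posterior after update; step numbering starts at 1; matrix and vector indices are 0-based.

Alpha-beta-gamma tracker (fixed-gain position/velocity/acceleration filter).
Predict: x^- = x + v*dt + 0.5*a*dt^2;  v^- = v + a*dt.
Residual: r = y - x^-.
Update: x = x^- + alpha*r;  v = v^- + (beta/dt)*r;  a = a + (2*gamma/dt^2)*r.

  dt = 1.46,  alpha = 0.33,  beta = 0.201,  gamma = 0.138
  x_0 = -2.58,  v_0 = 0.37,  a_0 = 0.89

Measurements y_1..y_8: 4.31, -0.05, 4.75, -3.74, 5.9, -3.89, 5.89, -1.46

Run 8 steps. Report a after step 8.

a_post = 1.6540

step 1: x_pred=-1.0912  r=5.4012  x^+=0.6912  v^+=2.4130  a^+=1.5894
step 2: x_pred=5.9081  r=-5.9581  x^+=3.9419  v^+=3.9132  a^+=0.8179
step 3: x_pred=10.5269  r=-5.7769  x^+=8.6205  v^+=4.3120  a^+=0.0699
step 4: x_pred=14.9906  r=-18.7306  x^+=8.8095  v^+=1.8354  a^+=-2.3553
step 5: x_pred=8.9789  r=-3.0789  x^+=7.9629  v^+=-2.0272  a^+=-2.7540
step 6: x_pred=2.0679  r=-5.9579  x^+=0.1018  v^+=-6.8683  a^+=-3.5254
step 7: x_pred=-13.6833  r=19.5733  x^+=-7.2241  v^+=-9.3207  a^+=-0.9911
step 8: x_pred=-21.8886  r=20.4286  x^+=-15.1472  v^+=-7.9552  a^+=1.6540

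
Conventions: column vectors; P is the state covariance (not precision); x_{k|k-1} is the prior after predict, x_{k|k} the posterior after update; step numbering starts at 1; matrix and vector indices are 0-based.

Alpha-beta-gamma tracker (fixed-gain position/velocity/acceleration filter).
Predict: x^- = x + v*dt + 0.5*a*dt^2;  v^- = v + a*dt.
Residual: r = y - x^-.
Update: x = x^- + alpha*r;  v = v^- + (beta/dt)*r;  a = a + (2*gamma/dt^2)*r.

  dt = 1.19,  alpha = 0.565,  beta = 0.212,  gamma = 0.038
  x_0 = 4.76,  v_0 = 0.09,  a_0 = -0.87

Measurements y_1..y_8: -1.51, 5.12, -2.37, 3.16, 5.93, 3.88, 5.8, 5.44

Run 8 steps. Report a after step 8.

step 1: x_pred=4.2511  r=-5.7611  x^+=0.9961  v^+=-1.9716  a^+=-1.1792
step 2: x_pred=-2.1851  r=7.3051  x^+=1.9423  v^+=-2.0735  a^+=-0.7871
step 3: x_pred=-1.0825  r=-1.2875  x^+=-1.8099  v^+=-3.2395  a^+=-0.8562
step 4: x_pred=-6.2712  r=9.4312  x^+=-0.9426  v^+=-2.5783  a^+=-0.3501
step 5: x_pred=-4.2586  r=10.1886  x^+=1.4980  v^+=-1.1797  a^+=0.1967
step 6: x_pred=0.2334  r=3.6466  x^+=2.2937  v^+=-0.2960  a^+=0.3924
step 7: x_pred=2.2194  r=3.5806  x^+=4.2424  v^+=0.8089  a^+=0.5846
step 8: x_pred=5.6190  r=-0.1790  x^+=5.5179  v^+=1.4727  a^+=0.5750

a_post = 0.5750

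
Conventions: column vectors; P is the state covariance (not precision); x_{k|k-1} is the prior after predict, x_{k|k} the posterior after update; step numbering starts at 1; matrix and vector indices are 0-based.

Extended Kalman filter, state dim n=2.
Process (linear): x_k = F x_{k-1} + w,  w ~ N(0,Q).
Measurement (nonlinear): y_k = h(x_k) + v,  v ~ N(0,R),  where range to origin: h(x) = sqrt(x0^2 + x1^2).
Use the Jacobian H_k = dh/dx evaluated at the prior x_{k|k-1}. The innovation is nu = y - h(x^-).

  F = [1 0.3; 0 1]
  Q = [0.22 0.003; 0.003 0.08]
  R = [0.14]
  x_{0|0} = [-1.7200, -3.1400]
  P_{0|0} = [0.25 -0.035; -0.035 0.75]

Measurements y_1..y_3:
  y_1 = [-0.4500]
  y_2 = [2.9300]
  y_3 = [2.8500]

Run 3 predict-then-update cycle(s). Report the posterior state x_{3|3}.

step 1: x^-=[-2.6620, -3.1400]  P^-=[0.5165 0.1930; 0.1930 0.8300]  H_jac=[-0.6467 -0.7628]  S=[1.0293]  K=[-0.4675; -0.7363]  nu=[-4.5665]  x^+=[-0.5271, 0.2225]  P^+=[0.2915 -0.1613; -0.1613 0.2719]
step 2: x^-=[-0.4603, 0.2225]  P^-=[0.4392 -0.0768; -0.0768 0.3519]  H_jac=[-0.9003 0.4352]  S=[0.6228]  K=[-0.6885; 0.3569]  nu=[2.4187]  x^+=[-2.1257, 1.0857]  P^+=[0.1439 0.0763; 0.0763 0.2726]
step 3: x^-=[-1.8000, 1.0857]  P^-=[0.4342 0.1611; 0.1611 0.3526]  H_jac=[-0.8563 0.5165]  S=[0.4100]  K=[-0.7040; 0.1078]  nu=[0.7480]  x^+=[-2.3266, 1.1663]  P^+=[0.2310 0.1922; 0.1922 0.3478]

x_post = [-2.3266, 1.1663]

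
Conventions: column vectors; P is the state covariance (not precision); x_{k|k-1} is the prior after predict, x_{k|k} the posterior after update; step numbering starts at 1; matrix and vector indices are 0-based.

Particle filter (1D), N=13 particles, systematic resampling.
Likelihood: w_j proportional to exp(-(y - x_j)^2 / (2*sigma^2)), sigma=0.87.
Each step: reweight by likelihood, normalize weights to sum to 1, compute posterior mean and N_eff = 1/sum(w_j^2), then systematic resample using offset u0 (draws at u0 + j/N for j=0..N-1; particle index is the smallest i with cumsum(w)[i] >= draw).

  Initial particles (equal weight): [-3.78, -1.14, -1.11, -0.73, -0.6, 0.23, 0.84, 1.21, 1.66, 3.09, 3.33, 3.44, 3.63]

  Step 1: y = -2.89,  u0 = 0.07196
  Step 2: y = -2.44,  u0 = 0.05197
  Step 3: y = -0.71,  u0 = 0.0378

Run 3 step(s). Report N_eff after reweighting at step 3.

N_eff = 4.0294

step 1: w=[0.6392, 0.1427, 0.1330, 0.0495, 0.0338, 0.0017, 0.0001, 0.0000, 0.0000, 0.0000, 0.0000, 0.0000, 0.0000]  mean=-2.7824  Neff=2.2210  idx=[0, 0, 0, 0, 0, 0, 0, 0, 1, 1, 2, 3, 4]
step 2: w=[0.0834, 0.0834, 0.0834, 0.0834, 0.0834, 0.0834, 0.0834, 0.0834, 0.0895, 0.0895, 0.0849, 0.0396, 0.0292]  mean=-2.8674  Neff=12.2983  idx=[0, 1, 2, 3, 4, 5, 6, 7, 7, 8, 9, 10, 12]
step 3: w=[0.0005, 0.0005, 0.0005, 0.0005, 0.0005, 0.0005, 0.0005, 0.0005, 0.0005, 0.2405, 0.2405, 0.2445, 0.2696]  mean=-0.9998  Neff=4.0294  idx=[9, 9, 9, 10, 10, 10, 11, 11, 11, 11, 12, 12, 12]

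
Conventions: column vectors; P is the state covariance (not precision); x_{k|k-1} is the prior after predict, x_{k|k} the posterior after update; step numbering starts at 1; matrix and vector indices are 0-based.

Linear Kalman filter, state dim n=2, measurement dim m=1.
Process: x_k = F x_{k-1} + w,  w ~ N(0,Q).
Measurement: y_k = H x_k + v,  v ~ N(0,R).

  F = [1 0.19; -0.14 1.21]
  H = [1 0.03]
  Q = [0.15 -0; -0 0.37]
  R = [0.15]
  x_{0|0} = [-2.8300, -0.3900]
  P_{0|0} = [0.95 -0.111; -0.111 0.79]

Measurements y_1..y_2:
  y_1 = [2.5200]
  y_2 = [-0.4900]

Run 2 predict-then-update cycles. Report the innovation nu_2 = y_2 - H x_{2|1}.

innov = [-2.2966]

step 1: x^-=[-2.9041, -0.0757]  P^-=[1.0863 -0.0827; -0.0827 1.5829]  S=[1.2328]  K=[0.8792; -0.0286]  nu=[5.4264]  x^+=[1.8667, -0.2309]  P^+=[0.1334 -0.0517; -0.0517 1.5819]
step 2: x^-=[1.8228, -0.5407]  P^-=[0.3209 0.2838; 0.2838 2.7061]  S=[0.4903]  K=[0.6718; 0.7443]  nu=[-2.2966]  x^+=[0.2801, -2.2500]  P^+=[0.0996 0.0386; 0.0386 2.4345]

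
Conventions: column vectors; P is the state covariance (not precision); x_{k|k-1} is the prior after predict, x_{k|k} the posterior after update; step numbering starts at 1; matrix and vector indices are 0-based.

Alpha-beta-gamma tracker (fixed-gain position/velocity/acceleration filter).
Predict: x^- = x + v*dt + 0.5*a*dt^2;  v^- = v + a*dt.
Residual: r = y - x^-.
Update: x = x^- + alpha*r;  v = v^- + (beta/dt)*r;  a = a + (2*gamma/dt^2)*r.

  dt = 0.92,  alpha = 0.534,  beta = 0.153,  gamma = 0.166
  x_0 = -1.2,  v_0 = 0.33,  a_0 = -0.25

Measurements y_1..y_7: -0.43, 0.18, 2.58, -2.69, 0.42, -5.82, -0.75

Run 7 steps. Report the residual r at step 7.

step 1: x_pred=-1.0022  r=0.5722  x^+=-0.6966  v^+=0.1952  a^+=-0.0256
step 2: x_pred=-0.5279  r=0.7079  x^+=-0.1499  v^+=0.2894  a^+=0.2521
step 3: x_pred=0.2230  r=2.3570  x^+=1.4817  v^+=0.9133  a^+=1.1766
step 4: x_pred=2.8199  r=-5.5099  x^+=-0.1224  v^+=1.0795  a^+=-0.9846
step 5: x_pred=0.4541  r=-0.0341  x^+=0.4359  v^+=0.1680  a^+=-0.9980
step 6: x_pred=0.1681  r=-5.9881  x^+=-3.0295  v^+=-1.7460  a^+=-3.3468
step 7: x_pred=-6.0522  r=5.3022  x^+=-3.2208  v^+=-3.9432  a^+=-1.2670

resid = 5.3022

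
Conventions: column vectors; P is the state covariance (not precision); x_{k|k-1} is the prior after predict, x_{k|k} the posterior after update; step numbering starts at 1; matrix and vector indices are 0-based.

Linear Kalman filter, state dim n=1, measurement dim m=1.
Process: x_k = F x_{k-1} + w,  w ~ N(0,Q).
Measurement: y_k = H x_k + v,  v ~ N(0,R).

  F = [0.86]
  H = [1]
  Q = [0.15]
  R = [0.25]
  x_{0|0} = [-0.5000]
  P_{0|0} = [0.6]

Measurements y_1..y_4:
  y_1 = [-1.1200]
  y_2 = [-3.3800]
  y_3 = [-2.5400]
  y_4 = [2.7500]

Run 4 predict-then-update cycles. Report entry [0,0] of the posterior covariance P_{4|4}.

P_post[0,0] = 0.1230

step 1: x^-=[-0.4300]  P^-=[0.5938]  S=[0.8438]  K=[0.7037]  nu=[-0.6900]  x^+=[-0.9156]  P^+=[0.1759]
step 2: x^-=[-0.7874]  P^-=[0.2801]  S=[0.5301]  K=[0.5284]  nu=[-2.5926]  x^+=[-2.1573]  P^+=[0.1321]
step 3: x^-=[-1.8553]  P^-=[0.2477]  S=[0.4977]  K=[0.4977]  nu=[-0.6847]  x^+=[-2.1961]  P^+=[0.1244]
step 4: x^-=[-1.8886]  P^-=[0.2420]  S=[0.4920]  K=[0.4919]  nu=[4.6386]  x^+=[0.3931]  P^+=[0.1230]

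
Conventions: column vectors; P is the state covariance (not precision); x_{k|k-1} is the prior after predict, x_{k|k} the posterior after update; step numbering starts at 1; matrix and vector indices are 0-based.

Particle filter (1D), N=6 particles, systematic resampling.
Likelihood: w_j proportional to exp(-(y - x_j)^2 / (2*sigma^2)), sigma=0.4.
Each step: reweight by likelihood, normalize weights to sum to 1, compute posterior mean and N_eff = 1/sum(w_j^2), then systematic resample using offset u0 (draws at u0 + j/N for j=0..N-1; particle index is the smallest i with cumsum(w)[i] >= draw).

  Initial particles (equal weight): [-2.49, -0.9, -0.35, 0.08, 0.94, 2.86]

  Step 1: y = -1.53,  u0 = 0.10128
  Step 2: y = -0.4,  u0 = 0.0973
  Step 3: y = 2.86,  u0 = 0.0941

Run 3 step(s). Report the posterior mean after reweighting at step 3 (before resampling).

post_mean = -0.9000

step 1: w=[0.1565, 0.8067, 0.0359, 0.0008, 0.0000, 0.0000]  mean=-1.1283  Neff=1.4781  idx=[0, 1, 1, 1, 1, 1]
step 2: w=[0.0000, 0.2000, 0.2000, 0.2000, 0.2000, 0.2000]  mean=-0.9000  Neff=5.0000  idx=[1, 2, 3, 3, 4, 5]
step 3: w=[0.1667, 0.1667, 0.1667, 0.1667, 0.1667, 0.1667]  mean=-0.9000  Neff=6.0000  idx=[0, 1, 2, 3, 4, 5]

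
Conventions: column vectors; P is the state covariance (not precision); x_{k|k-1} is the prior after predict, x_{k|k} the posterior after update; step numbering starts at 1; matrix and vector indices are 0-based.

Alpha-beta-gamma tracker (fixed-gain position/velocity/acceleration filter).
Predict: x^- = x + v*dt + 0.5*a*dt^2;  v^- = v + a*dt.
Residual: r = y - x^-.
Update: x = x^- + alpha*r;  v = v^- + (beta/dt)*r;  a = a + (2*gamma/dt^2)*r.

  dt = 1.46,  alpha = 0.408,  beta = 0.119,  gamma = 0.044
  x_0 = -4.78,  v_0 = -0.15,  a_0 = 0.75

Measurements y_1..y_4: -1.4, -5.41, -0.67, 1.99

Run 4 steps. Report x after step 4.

step 1: x_pred=-4.1997  r=2.7997  x^+=-3.0574  v^+=1.1732  a^+=0.8656
step 2: x_pred=-0.4220  r=-4.9880  x^+=-2.4571  v^+=2.0304  a^+=0.6597
step 3: x_pred=1.2103  r=-1.8803  x^+=0.4431  v^+=2.8402  a^+=0.5820
step 4: x_pred=5.2102  r=-3.2202  x^+=3.8964  v^+=3.4275  a^+=0.4491

x_post = 3.8964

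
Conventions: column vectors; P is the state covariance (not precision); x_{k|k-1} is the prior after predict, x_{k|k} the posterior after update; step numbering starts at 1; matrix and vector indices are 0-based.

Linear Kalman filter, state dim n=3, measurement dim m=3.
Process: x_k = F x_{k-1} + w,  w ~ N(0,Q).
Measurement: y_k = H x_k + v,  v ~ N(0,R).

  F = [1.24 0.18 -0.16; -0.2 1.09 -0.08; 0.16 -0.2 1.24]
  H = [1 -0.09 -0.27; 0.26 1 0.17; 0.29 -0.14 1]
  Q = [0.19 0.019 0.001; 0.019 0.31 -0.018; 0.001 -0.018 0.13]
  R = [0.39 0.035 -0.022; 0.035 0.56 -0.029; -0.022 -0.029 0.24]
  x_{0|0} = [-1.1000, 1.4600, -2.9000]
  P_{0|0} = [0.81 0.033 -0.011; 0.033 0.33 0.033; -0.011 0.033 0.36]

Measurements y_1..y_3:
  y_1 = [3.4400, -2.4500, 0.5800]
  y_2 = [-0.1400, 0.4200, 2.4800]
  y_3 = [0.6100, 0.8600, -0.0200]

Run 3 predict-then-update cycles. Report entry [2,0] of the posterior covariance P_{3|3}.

P_post[2,0] = -0.0320

step 1: x^-=[-0.6372, 2.0434, -4.0640]  P^-=[1.4726 -0.0746 0.0630; -0.0746 0.7163 -0.0965; 0.0630 -0.0965 0.6946]  S=[1.8937 0.2825 0.3020; 0.2825 1.3299 0.0062; 0.3020 0.0062 1.1421]  K=[0.7199 0.0858 0.2474; -0.1135 0.5366 -0.1641; -0.1796 0.0635 0.6832]  nu=[3.1638, -3.6368, 5.1149]  x^+=[2.5938, -1.1067, -1.3690]  P^+=[0.2687 0.0024 -0.0365; 0.0024 0.3025 -0.0108; -0.0365 -0.0108 0.1752]
step 2: x^-=[3.2361, -1.6156, -1.0612]  P^-=[0.6336 0.0216 -0.0499; 0.0216 0.6809 -0.1146; -0.0499 -0.1146 0.4090]  S=[1.0764 0.1685 0.0163; 0.1685 1.2634 -0.1289; 0.0163 -0.1289 0.7171]  K=[0.5838 0.0817 0.1839; -0.0867 0.5203 -0.1886; -0.1535 0.0339 0.5822]  nu=[-3.8080, 1.3746, 2.3765]  x^+=[1.5624, -1.0185, 0.9534]  P^+=[0.2184 0.0097 -0.0331; 0.0097 0.2947 -0.0200; -0.0331 -0.0200 0.1489]
step 3: x^-=[1.6015, -1.4989, 1.6359]  P^-=[0.5578 0.0433 -0.0530; 0.0433 0.6680 -0.1206; -0.0530 -0.1206 0.3725]  S=[0.9954 0.1742 -0.0022; 0.1742 1.2533 -0.1403; -0.0022 -0.1403 0.6720]  K=[0.5564 0.0850 0.1723; -0.0746 0.5144 -0.1928; -0.1468 0.0266 0.5616]  nu=[-0.6847, 1.6644, -2.3302]  x^+=[0.9605, -0.1423, 0.4719]  P^+=[0.2087 0.0133 -0.0320; 0.0133 0.2914 -0.0226; -0.0320 -0.0226 0.1434]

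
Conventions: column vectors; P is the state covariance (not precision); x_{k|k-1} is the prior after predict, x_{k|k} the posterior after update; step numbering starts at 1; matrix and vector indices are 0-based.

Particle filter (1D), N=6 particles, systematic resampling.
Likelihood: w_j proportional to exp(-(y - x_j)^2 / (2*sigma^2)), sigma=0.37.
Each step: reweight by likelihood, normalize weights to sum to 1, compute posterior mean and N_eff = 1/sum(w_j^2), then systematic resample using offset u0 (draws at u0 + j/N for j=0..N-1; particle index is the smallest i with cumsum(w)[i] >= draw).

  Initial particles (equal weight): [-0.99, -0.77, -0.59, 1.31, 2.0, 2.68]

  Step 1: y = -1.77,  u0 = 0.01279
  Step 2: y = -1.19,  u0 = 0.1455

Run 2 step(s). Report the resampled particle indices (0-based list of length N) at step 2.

step 1: w=[0.7714, 0.1846, 0.0440, 0.0000, 0.0000, 0.0000]  mean=-0.9318  Neff=1.5846  idx=[0, 0, 0, 0, 0, 1]
step 2: w=[0.1783, 0.1783, 0.1783, 0.1783, 0.1783, 0.1084]  mean=-0.9662  Neff=5.8566  idx=[0, 1, 2, 3, 4, 5]

resampled_idx = [0, 1, 2, 3, 4, 5]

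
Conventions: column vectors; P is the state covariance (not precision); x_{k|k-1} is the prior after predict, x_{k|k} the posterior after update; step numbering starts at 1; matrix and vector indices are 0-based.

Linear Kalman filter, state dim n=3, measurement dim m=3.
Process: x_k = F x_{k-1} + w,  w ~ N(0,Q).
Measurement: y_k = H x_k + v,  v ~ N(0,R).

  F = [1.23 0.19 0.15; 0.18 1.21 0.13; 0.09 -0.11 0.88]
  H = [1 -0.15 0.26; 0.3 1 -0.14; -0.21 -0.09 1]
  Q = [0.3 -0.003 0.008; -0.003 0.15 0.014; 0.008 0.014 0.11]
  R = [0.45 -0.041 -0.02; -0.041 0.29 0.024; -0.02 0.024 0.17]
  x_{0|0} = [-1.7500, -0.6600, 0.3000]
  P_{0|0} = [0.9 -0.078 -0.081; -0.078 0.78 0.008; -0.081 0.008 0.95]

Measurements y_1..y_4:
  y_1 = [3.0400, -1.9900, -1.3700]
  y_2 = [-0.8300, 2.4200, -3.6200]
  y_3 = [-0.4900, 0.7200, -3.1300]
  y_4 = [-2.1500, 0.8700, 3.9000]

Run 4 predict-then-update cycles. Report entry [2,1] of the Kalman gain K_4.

K[2,1] = 0.0369

step 1: x^-=[-2.2329, -1.0746, 0.1791]  P^-=[1.6453 0.2619 0.1384; 0.2619 1.3020 0.0211; 0.1384 0.0211 0.8496]  S=[2.1737 0.4738 -0.0152; 0.4738 1.8963 -0.3109; -0.0152 -0.3109 1.0507]  K=[0.7141 0.1844 -0.1547; -0.1349 0.7738 0.0832; 0.1558 0.0625 0.7999]  nu=[5.0651, -0.2205, -2.1147]  x^+=[1.6705, -2.1047, -0.7372]  P^+=[0.3013 -0.0670 0.0211; -0.0670 0.2583 0.0446; 0.0211 0.0446 0.1428]
step 2: x^-=[1.5443, -2.3418, -0.2668]  P^-=[0.7475 0.0371 0.0926; 0.0371 0.5262 0.0453; 0.0926 0.0453 0.2222]  S=[1.2578 0.1386 -0.0346; 0.1386 0.8896 -0.0340; -0.0346 -0.0340 0.3838]  K=[0.5858 0.1838 -0.1074; -0.0908 0.6118 0.0204; 0.1235 0.0483 0.5331]  nu=[-2.6562, 4.2611, -3.2396]  x^+=[1.1195, 0.4402, -2.1159]  P^+=[0.2459 -0.0440 0.0221; -0.0440 0.1988 0.0286; 0.0221 0.0286 0.0965]
step 3: x^-=[1.1433, 0.4591, -1.8097]  P^-=[0.6706 0.0421 0.0775; 0.0421 0.4416 0.0325; 0.0775 0.0325 0.1880]  S=[1.1684 0.1316 -0.0408; 0.1316 0.8053 -0.0359; -0.0408 -0.0359 0.3543]  K=[0.5604 0.1923 -0.1053; -0.0776 0.5712 0.0034; 0.1168 0.0394 0.4938]  nu=[-1.0939, -0.3355, -1.0389]  x^+=[0.5751, 0.3489, -2.4637]  P^+=[0.2352 -0.0373 0.0215; -0.0373 0.1835 0.0245; 0.0215 0.0245 0.0893]
step 4: x^-=[0.4041, 0.2054, -2.1547]  P^-=[0.6564 0.0453 0.0737; 0.0453 0.4203 0.0297; 0.0737 0.0297 0.1827]  S=[1.1506 0.1333 -0.0428; 0.1333 0.7857 -0.0371; -0.0428 -0.0371 0.3504]  K=[0.5546 0.1961 -0.1062; -0.0735 0.5595 -0.0000; 0.1153 0.0369 0.4875]  nu=[-1.9631, 0.2417, 6.1580]  x^+=[-1.2909, 0.4848, 0.6297]  P^+=[0.2328 -0.0353 0.0213; -0.0353 0.1792 0.0236; 0.0213 0.0236 0.0880]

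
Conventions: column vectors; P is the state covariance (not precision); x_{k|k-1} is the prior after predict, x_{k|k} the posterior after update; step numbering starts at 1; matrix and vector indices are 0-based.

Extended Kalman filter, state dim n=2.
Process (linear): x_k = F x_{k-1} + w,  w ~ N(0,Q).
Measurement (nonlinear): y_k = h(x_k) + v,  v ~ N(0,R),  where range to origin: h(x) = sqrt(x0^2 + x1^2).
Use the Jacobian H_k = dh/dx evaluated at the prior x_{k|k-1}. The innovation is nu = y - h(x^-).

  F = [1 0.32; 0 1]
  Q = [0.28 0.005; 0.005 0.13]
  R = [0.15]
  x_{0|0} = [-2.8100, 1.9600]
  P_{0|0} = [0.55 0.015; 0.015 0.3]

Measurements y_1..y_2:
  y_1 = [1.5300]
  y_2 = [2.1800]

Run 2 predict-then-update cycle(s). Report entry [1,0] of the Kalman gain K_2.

step 1: x^-=[-2.1828, 1.9600]  P^-=[0.8703 0.1160; 0.1160 0.4300]  H_jac=[-0.7441 0.6681]  S=[0.7084]  K=[-0.8047; 0.2837]  nu=[-1.4036]  x^+=[-1.0533, 1.5618]  P^+=[0.4116 0.2777; 0.2777 0.3730]
step 2: x^-=[-0.5535, 1.5618]  P^-=[0.9075 0.4021; 0.4021 0.5030]  H_jac=[-0.3341 0.9426]  S=[0.4449]  K=[0.1704; 0.7637]  nu=[0.5230]  x^+=[-0.4644, 1.9612]  P^+=[0.8946 0.3442; 0.3442 0.2435]

K[1,0] = 0.7637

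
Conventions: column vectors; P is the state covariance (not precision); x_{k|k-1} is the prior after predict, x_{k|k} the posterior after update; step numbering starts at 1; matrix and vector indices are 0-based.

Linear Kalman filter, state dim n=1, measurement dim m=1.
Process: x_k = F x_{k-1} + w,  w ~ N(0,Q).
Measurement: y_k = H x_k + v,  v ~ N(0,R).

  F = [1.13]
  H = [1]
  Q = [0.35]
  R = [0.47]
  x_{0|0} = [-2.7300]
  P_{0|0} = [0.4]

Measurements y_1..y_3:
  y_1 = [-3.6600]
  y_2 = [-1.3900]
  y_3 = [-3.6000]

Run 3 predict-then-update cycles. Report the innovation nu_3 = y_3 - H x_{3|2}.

innov = [-0.9232]

step 1: x^-=[-3.0849]  P^-=[0.8608]  S=[1.3308]  K=[0.6468]  nu=[-0.5751]  x^+=[-3.4569]  P^+=[0.3040]
step 2: x^-=[-3.9063]  P^-=[0.7382]  S=[1.2082]  K=[0.6110]  nu=[2.5163]  x^+=[-2.3689]  P^+=[0.2872]
step 3: x^-=[-2.6768]  P^-=[0.7167]  S=[1.1867]  K=[0.6039]  nu=[-0.9232]  x^+=[-3.2344]  P^+=[0.2839]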